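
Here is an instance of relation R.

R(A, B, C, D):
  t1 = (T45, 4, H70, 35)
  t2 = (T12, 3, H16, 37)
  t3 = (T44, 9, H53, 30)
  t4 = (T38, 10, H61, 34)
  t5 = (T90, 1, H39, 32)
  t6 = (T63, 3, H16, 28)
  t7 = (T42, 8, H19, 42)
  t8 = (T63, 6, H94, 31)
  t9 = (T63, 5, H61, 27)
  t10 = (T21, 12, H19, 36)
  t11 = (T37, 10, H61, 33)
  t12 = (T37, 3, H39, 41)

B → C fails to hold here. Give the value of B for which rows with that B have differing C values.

3

B=4: row 1 → C = H70 ✓
B=3: rows 2, 6, 12 → C takes values {H16, H39} — violation
B=9: row 3 → C = H53 ✓
B=10: rows 4, 11 → C = H61, H61 ✓
B=1: row 5 → C = H39 ✓
B=8: row 7 → C = H19 ✓
B=6: row 8 → C = H94 ✓
B=5: row 9 → C = H61 ✓
B=12: row 10 → C = H19 ✓
The only B value with inconsistent C is B=3.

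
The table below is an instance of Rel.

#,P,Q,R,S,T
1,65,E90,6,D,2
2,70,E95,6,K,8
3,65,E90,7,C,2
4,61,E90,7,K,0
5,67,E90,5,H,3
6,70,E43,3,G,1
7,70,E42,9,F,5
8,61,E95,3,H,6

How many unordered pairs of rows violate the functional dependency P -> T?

P=65: all 2 rows agree on T — 0 pairs.
P=70: violating pairs (2,6), (2,7), (6,7) — 3 pairs.
P=61: violating pairs (4,8) — 1 pair.

4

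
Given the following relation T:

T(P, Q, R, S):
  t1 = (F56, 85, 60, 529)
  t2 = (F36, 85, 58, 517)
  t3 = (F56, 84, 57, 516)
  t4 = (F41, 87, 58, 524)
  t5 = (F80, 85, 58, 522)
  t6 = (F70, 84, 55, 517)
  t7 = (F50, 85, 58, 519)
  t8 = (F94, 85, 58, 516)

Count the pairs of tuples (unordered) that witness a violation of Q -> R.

Q=85: violating pairs (1,2), (1,5), (1,7), (1,8) — 4 pairs.
Q=84: violating pairs (3,6) — 1 pair.

5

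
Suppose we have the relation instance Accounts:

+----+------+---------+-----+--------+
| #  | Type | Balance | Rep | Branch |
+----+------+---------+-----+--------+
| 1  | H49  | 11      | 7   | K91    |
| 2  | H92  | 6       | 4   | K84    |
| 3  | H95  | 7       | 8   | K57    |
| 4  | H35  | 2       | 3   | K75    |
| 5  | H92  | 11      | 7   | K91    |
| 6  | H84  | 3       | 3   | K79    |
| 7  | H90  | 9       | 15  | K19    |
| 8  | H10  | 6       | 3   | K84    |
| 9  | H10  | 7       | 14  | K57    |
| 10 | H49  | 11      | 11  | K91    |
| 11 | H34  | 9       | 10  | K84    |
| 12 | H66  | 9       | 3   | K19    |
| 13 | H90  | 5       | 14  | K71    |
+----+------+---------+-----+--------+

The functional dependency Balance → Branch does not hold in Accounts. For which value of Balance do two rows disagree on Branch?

Balance=11: rows 1, 5, 10 → Branch = K91, K91, K91 ✓
Balance=6: rows 2, 8 → Branch = K84, K84 ✓
Balance=7: rows 3, 9 → Branch = K57, K57 ✓
Balance=2: row 4 → Branch = K75 ✓
Balance=3: row 6 → Branch = K79 ✓
Balance=9: rows 7, 11, 12 → Branch takes values {K19, K84} — violation
Balance=5: row 13 → Branch = K71 ✓
The only Balance value with inconsistent Branch is Balance=9.

9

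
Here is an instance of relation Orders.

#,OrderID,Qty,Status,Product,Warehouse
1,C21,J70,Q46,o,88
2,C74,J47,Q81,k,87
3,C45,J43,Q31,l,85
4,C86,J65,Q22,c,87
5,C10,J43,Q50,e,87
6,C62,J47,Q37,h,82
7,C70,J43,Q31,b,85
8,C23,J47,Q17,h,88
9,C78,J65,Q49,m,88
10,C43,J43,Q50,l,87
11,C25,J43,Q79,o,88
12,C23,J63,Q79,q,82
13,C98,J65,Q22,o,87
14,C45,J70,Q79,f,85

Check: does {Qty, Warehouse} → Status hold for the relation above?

Yes

(Qty=J70, Warehouse=88): row 1 → Status = Q46 ✓
(Qty=J47, Warehouse=87): row 2 → Status = Q81 ✓
(Qty=J43, Warehouse=85): rows 3, 7 → Status = Q31, Q31 ✓
(Qty=J65, Warehouse=87): rows 4, 13 → Status = Q22, Q22 ✓
(Qty=J43, Warehouse=87): rows 5, 10 → Status = Q50, Q50 ✓
(Qty=J47, Warehouse=82): row 6 → Status = Q37 ✓
(Qty=J47, Warehouse=88): row 8 → Status = Q17 ✓
(Qty=J65, Warehouse=88): row 9 → Status = Q49 ✓
(Qty=J43, Warehouse=88): row 11 → Status = Q79 ✓
(Qty=J63, Warehouse=82): row 12 → Status = Q79 ✓
(Qty=J70, Warehouse=85): row 14 → Status = Q79 ✓
Every {Qty, Warehouse} value is associated with a single Status value, so {Qty, Warehouse} → Status holds.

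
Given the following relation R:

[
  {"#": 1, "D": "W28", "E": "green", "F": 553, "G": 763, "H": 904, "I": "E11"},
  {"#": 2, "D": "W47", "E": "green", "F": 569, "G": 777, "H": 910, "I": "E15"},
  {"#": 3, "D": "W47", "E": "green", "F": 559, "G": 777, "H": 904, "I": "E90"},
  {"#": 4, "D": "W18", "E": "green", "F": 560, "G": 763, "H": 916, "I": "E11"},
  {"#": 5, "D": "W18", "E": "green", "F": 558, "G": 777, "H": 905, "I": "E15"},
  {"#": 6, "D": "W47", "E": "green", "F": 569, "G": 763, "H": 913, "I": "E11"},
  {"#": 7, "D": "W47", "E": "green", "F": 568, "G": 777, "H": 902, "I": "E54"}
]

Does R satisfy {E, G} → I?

(E=green, G=763): rows 1, 4, 6 → I = E11, E11, E11 ✓
(E=green, G=777): rows 2, 3, 5, 7 → I takes values {E15, E90, E54} — violation
Two rows agree on {E, G} but differ on I, so {E, G} → I does not hold.

No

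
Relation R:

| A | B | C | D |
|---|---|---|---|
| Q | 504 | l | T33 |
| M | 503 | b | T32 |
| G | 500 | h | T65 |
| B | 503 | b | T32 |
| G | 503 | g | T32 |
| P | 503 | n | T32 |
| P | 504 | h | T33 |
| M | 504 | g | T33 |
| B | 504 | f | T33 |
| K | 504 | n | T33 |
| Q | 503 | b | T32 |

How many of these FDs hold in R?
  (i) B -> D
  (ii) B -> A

1

(i) B -> D: every LHS value maps to a single RHS value — holds.
(ii) B -> A: B=504: 5 rows → A takes values {Q, P, M, B, K} — violation; B=503: 5 rows → A takes values {M, B, G, P, Q} — violation — fails.
1 of the 2 dependencies holds.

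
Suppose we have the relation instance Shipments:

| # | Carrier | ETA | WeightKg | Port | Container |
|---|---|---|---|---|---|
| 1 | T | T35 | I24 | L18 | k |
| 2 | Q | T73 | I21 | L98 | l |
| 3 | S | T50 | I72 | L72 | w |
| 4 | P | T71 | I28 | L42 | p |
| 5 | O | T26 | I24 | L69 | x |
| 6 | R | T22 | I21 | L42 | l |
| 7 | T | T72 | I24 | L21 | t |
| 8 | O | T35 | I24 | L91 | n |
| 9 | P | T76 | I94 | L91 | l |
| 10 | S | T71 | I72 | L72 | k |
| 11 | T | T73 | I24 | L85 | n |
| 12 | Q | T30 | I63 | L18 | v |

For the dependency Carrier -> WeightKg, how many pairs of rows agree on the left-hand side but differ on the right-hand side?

2

Carrier=T: all 3 rows agree on WeightKg — 0 pairs.
Carrier=Q: violating pairs (2,12) — 1 pair.
Carrier=S: all 2 rows agree on WeightKg — 0 pairs.
Carrier=P: violating pairs (4,9) — 1 pair.
Carrier=O: all 2 rows agree on WeightKg — 0 pairs.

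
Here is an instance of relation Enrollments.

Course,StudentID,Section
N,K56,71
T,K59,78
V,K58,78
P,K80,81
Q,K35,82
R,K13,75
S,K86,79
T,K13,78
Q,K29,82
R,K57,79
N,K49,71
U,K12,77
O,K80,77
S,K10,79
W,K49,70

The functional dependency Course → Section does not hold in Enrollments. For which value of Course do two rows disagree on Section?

Course=N: 2 rows → Section = 71, 71 ✓
Course=T: 2 rows → Section = 78, 78 ✓
Course=V: 1 row → Section = 78 ✓
Course=P: 1 row → Section = 81 ✓
Course=Q: 2 rows → Section = 82, 82 ✓
Course=R: 2 rows → Section takes values {75, 79} — violation
Course=S: 2 rows → Section = 79, 79 ✓
Course=U: 1 row → Section = 77 ✓
Course=O: 1 row → Section = 77 ✓
Course=W: 1 row → Section = 70 ✓
The only Course value with inconsistent Section is Course=R.

R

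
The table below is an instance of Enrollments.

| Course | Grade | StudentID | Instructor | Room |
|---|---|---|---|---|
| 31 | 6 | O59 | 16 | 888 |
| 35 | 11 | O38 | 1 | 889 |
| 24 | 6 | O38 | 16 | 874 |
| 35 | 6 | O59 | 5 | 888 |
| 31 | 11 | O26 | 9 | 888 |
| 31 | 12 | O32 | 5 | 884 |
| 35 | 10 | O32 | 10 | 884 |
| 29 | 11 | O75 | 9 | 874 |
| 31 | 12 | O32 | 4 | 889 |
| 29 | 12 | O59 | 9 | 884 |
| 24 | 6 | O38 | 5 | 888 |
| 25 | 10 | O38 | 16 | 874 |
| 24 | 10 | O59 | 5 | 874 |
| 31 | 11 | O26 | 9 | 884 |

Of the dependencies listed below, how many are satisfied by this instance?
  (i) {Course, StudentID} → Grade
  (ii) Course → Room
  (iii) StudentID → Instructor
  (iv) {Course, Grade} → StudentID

(i) {Course, StudentID} → Grade: every LHS value maps to a single RHS value — holds.
(ii) Course → Room: Course=31: 5 rows → Room takes values {888, 884, 889} — violation; Course=35: 3 rows → Room takes values {889, 888, 884} — violation; Course=24: 3 rows → Room takes values {874, 888} — violation; Course=29: 2 rows → Room takes values {874, 884} — violation — fails.
(iii) StudentID → Instructor: StudentID=O59: 4 rows → Instructor takes values {16, 5, 9} — violation; StudentID=O38: 4 rows → Instructor takes values {1, 16, 5} — violation; StudentID=O32: 3 rows → Instructor takes values {5, 10, 4} — violation — fails.
(iv) {Course, Grade} → StudentID: every LHS value maps to a single RHS value — holds.
2 of the 4 dependencies hold.

2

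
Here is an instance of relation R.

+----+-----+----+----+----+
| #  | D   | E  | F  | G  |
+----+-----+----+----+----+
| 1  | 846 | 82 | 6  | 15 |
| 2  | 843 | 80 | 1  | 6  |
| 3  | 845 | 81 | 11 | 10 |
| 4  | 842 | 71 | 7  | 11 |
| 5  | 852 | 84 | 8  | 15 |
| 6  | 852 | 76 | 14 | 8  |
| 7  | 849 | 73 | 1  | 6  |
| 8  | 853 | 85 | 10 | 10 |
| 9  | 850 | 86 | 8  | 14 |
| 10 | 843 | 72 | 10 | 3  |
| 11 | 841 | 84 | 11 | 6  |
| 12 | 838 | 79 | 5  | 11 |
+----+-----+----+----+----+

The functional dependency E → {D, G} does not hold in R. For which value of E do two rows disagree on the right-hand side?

E=82: row 1 → {D,G} = (846, 15) ✓
E=80: row 2 → {D,G} = (843, 6) ✓
E=81: row 3 → {D,G} = (845, 10) ✓
E=71: row 4 → {D,G} = (842, 11) ✓
E=84: rows 5, 11 → {D,G} takes values {(852, 15), (841, 6)} — violation
E=76: row 6 → {D,G} = (852, 8) ✓
E=73: row 7 → {D,G} = (849, 6) ✓
E=85: row 8 → {D,G} = (853, 10) ✓
E=86: row 9 → {D,G} = (850, 14) ✓
E=72: row 10 → {D,G} = (843, 3) ✓
E=79: row 12 → {D,G} = (838, 11) ✓
The only E value with inconsistent RHS is E=84.

84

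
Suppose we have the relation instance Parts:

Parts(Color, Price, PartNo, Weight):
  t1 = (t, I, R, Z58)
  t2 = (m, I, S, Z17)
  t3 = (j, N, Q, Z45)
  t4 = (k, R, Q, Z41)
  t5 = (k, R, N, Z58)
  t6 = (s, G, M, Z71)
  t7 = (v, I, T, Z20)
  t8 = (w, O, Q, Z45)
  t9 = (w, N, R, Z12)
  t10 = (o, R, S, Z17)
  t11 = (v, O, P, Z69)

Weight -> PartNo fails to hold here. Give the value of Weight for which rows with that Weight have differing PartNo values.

Z58

Weight=Z58: rows 1, 5 → PartNo takes values {R, N} — violation
Weight=Z17: rows 2, 10 → PartNo = S, S ✓
Weight=Z45: rows 3, 8 → PartNo = Q, Q ✓
Weight=Z41: row 4 → PartNo = Q ✓
Weight=Z71: row 6 → PartNo = M ✓
Weight=Z20: row 7 → PartNo = T ✓
Weight=Z12: row 9 → PartNo = R ✓
Weight=Z69: row 11 → PartNo = P ✓
The only Weight value with inconsistent PartNo is Weight=Z58.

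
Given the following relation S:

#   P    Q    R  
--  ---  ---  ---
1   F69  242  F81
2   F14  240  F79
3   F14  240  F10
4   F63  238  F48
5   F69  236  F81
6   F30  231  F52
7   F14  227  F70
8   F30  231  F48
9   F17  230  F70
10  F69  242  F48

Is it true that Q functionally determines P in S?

Yes

Q=242: rows 1, 10 → P = F69, F69 ✓
Q=240: rows 2, 3 → P = F14, F14 ✓
Q=238: row 4 → P = F63 ✓
Q=236: row 5 → P = F69 ✓
Q=231: rows 6, 8 → P = F30, F30 ✓
Q=227: row 7 → P = F14 ✓
Q=230: row 9 → P = F17 ✓
Every Q value is associated with a single P value, so Q -> P holds.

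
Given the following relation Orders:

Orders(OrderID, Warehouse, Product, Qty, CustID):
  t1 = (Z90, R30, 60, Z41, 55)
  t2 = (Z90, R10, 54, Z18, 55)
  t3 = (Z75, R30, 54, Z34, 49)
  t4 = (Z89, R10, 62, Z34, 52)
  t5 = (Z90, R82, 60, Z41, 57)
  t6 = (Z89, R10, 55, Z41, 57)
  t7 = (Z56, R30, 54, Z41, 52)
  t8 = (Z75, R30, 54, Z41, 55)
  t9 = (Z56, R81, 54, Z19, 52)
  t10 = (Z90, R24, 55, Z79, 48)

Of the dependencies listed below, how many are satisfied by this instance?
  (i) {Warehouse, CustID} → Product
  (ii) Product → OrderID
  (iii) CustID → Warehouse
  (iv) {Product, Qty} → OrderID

0

(i) {Warehouse, CustID} → Product: (Warehouse=R30, CustID=55): rows 1, 8 → Product takes values {60, 54} — violation — fails.
(ii) Product → OrderID: Product=54: rows 2, 3, 7, 8, 9 → OrderID takes values {Z90, Z75, Z56} — violation; Product=55: rows 6, 10 → OrderID takes values {Z89, Z90} — violation — fails.
(iii) CustID → Warehouse: CustID=55: rows 1, 2, 8 → Warehouse takes values {R30, R10} — violation; CustID=52: rows 4, 7, 9 → Warehouse takes values {R10, R30, R81} — violation; CustID=57: rows 5, 6 → Warehouse takes values {R82, R10} — violation — fails.
(iv) {Product, Qty} → OrderID: (Product=54, Qty=Z41): rows 7, 8 → OrderID takes values {Z56, Z75} — violation — fails.
None of the 4 dependencies hold.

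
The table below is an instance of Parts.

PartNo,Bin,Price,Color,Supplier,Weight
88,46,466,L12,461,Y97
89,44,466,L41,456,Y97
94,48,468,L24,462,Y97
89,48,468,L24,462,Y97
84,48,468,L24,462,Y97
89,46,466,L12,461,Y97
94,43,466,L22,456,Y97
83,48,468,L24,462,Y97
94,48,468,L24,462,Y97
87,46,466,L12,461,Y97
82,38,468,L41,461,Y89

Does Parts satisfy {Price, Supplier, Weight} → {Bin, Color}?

(Price=466, Supplier=461, Weight=Y97): 3 rows → {Bin,Color} = (46, L12), (46, L12), (46, L12) ✓
(Price=466, Supplier=456, Weight=Y97): 2 rows → {Bin,Color} takes values {(44, L41), (43, L22)} — violation
(Price=468, Supplier=462, Weight=Y97): 5 rows → {Bin,Color} = (48, L24), (48, L24), (48, L24), (48, L24), (48, L24) ✓
(Price=468, Supplier=461, Weight=Y89): 1 row → {Bin,Color} = (38, L41) ✓
Two rows agree on {Price, Supplier, Weight} but differ on {Bin, Color}, so {Price, Supplier, Weight} → {Bin, Color} does not hold.

No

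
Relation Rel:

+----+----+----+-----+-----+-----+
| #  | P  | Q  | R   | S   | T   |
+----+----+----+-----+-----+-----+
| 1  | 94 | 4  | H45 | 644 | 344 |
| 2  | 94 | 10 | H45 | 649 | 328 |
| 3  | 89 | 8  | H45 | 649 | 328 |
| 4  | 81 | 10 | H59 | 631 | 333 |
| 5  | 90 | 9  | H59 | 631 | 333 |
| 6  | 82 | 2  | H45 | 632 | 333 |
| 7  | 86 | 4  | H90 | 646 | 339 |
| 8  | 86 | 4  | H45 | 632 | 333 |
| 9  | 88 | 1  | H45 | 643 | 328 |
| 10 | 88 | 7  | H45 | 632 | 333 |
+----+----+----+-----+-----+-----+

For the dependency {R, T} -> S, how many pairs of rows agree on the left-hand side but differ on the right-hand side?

2

(R=H45, T=328): violating pairs (2,9), (3,9) — 2 pairs.
(R=H59, T=333): all 2 rows agree on S — 0 pairs.
(R=H45, T=333): all 3 rows agree on S — 0 pairs.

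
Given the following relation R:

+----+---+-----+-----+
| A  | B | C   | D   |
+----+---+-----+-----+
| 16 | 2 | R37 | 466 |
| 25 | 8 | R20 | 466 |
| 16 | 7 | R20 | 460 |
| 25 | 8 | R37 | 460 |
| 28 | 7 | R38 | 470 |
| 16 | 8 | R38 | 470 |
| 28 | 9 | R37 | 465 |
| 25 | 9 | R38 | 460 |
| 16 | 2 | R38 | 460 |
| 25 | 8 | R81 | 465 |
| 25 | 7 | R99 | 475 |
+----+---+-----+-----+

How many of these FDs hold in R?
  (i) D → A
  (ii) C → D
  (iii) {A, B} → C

0

(i) D → A: D=466: 2 rows → A takes values {16, 25} — violation; D=460: 4 rows → A takes values {16, 25} — violation; D=470: 2 rows → A takes values {28, 16} — violation; D=465: 2 rows → A takes values {28, 25} — violation — fails.
(ii) C → D: C=R37: 3 rows → D takes values {466, 460, 465} — violation; C=R20: 2 rows → D takes values {466, 460} — violation; C=R38: 4 rows → D takes values {470, 460} — violation — fails.
(iii) {A, B} → C: (A=16, B=2): 2 rows → C takes values {R37, R38} — violation; (A=25, B=8): 3 rows → C takes values {R20, R37, R81} — violation — fails.
None of the 3 dependencies hold.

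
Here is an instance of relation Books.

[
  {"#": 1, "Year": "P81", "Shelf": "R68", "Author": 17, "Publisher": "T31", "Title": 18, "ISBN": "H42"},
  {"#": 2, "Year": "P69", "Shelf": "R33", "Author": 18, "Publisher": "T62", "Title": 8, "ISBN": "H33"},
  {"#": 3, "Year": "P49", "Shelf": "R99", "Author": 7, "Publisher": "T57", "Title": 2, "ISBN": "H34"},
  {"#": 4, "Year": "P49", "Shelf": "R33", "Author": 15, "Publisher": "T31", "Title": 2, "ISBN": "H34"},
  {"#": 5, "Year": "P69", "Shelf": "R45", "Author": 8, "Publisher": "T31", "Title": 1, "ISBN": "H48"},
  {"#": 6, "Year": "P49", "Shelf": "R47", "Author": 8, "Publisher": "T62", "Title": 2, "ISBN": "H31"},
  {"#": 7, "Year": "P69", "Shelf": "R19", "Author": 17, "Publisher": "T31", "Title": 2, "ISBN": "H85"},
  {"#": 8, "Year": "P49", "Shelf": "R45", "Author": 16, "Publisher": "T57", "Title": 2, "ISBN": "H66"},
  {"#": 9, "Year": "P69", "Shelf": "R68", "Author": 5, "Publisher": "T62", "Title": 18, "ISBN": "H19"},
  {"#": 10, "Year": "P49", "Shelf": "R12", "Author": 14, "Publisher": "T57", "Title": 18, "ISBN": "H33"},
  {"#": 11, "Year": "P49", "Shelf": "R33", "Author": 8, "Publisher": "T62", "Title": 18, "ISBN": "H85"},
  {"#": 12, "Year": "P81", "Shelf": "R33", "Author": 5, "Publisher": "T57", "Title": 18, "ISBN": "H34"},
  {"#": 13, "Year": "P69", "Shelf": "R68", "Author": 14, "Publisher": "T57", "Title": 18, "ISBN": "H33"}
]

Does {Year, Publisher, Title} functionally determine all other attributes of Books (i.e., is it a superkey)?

No

Rows 3 and 8 have the same {Year, Publisher, Title} value (Year=P49, Publisher=T57, Title=2) but are distinct tuples, so {Year, Publisher, Title} does not determine every attribute — not a superkey.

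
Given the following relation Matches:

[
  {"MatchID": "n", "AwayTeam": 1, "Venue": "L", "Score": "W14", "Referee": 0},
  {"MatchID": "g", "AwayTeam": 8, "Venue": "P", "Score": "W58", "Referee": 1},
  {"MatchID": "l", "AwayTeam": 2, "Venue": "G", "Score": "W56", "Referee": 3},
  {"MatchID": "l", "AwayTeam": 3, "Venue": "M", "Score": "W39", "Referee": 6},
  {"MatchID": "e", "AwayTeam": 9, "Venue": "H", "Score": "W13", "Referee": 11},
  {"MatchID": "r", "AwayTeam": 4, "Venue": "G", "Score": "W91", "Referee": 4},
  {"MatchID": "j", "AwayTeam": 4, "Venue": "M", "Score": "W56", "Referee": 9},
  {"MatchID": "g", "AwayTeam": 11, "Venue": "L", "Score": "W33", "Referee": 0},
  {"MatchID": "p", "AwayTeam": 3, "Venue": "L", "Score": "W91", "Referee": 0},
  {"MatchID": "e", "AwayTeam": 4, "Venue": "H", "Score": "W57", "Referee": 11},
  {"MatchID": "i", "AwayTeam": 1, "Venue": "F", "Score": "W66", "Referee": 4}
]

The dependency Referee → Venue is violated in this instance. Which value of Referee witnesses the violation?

4

Referee=0: 3 rows → Venue = L, L, L ✓
Referee=1: 1 row → Venue = P ✓
Referee=3: 1 row → Venue = G ✓
Referee=6: 1 row → Venue = M ✓
Referee=11: 2 rows → Venue = H, H ✓
Referee=4: 2 rows → Venue takes values {G, F} — violation
Referee=9: 1 row → Venue = M ✓
The only Referee value with inconsistent Venue is Referee=4.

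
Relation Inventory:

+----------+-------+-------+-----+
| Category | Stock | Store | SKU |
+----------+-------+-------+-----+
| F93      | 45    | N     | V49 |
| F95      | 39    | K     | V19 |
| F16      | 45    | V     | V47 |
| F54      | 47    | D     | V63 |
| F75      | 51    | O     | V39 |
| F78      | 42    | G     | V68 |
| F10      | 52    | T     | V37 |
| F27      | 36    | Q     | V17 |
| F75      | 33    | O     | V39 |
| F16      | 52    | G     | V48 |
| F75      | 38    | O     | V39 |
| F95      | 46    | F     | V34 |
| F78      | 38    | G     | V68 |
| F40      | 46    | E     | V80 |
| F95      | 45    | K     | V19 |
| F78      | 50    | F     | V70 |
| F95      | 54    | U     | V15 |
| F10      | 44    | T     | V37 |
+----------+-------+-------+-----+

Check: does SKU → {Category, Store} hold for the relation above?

SKU=V49: 1 row → {Category,Store} = (F93, N) ✓
SKU=V19: 2 rows → {Category,Store} = (F95, K), (F95, K) ✓
SKU=V47: 1 row → {Category,Store} = (F16, V) ✓
SKU=V63: 1 row → {Category,Store} = (F54, D) ✓
SKU=V39: 3 rows → {Category,Store} = (F75, O), (F75, O), (F75, O) ✓
SKU=V68: 2 rows → {Category,Store} = (F78, G), (F78, G) ✓
SKU=V37: 2 rows → {Category,Store} = (F10, T), (F10, T) ✓
SKU=V17: 1 row → {Category,Store} = (F27, Q) ✓
SKU=V48: 1 row → {Category,Store} = (F16, G) ✓
SKU=V34: 1 row → {Category,Store} = (F95, F) ✓
SKU=V80: 1 row → {Category,Store} = (F40, E) ✓
SKU=V70: 1 row → {Category,Store} = (F78, F) ✓
SKU=V15: 1 row → {Category,Store} = (F95, U) ✓
Every SKU value is associated with a single {Category, Store} value, so SKU → {Category, Store} holds.

Yes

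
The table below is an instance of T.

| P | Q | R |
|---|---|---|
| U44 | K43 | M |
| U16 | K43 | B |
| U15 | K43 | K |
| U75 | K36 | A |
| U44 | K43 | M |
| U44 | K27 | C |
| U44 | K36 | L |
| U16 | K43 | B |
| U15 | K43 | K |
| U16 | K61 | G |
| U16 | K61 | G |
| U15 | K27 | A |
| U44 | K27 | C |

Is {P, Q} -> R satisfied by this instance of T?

(P=U44, Q=K43): 2 rows → R = M, M ✓
(P=U16, Q=K43): 2 rows → R = B, B ✓
(P=U15, Q=K43): 2 rows → R = K, K ✓
(P=U75, Q=K36): 1 row → R = A ✓
(P=U44, Q=K27): 2 rows → R = C, C ✓
(P=U44, Q=K36): 1 row → R = L ✓
(P=U16, Q=K61): 2 rows → R = G, G ✓
(P=U15, Q=K27): 1 row → R = A ✓
Every {P, Q} value is associated with a single R value, so {P, Q} -> R holds.

Yes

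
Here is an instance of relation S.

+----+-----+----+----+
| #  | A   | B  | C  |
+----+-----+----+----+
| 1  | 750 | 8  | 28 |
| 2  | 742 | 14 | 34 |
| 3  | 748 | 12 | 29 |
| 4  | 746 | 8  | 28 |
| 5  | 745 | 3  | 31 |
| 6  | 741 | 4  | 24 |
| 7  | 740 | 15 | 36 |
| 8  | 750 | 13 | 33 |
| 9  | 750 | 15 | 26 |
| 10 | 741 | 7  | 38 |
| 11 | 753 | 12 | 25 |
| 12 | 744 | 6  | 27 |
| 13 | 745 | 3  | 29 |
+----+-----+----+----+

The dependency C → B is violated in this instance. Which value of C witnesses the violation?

29

C=28: rows 1, 4 → B = 8, 8 ✓
C=34: row 2 → B = 14 ✓
C=29: rows 3, 13 → B takes values {12, 3} — violation
C=31: row 5 → B = 3 ✓
C=24: row 6 → B = 4 ✓
C=36: row 7 → B = 15 ✓
C=33: row 8 → B = 13 ✓
C=26: row 9 → B = 15 ✓
C=38: row 10 → B = 7 ✓
C=25: row 11 → B = 12 ✓
C=27: row 12 → B = 6 ✓
The only C value with inconsistent B is C=29.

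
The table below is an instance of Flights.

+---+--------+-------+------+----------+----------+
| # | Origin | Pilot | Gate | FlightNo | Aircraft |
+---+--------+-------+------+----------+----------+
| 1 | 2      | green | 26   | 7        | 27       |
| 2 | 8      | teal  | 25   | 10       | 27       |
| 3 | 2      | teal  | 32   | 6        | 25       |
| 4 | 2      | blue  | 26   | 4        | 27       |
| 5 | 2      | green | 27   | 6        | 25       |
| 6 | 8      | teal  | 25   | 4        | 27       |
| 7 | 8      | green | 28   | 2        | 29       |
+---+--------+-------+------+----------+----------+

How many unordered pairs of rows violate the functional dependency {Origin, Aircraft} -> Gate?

1

(Origin=2, Aircraft=27): all 2 rows agree on Gate — 0 pairs.
(Origin=8, Aircraft=27): all 2 rows agree on Gate — 0 pairs.
(Origin=2, Aircraft=25): violating pairs (3,5) — 1 pair.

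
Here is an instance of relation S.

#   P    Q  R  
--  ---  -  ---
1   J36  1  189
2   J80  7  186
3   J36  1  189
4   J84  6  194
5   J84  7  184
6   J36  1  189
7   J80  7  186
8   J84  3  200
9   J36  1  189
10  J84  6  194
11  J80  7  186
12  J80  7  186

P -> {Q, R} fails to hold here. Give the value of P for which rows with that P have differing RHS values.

P=J36: rows 1, 3, 6, 9 → {Q,R} = (1, 189), (1, 189), (1, 189), (1, 189) ✓
P=J80: rows 2, 7, 11, 12 → {Q,R} = (7, 186), (7, 186), (7, 186), (7, 186) ✓
P=J84: rows 4, 5, 8, 10 → {Q,R} takes values {(6, 194), (7, 184), (3, 200)} — violation
The only P value with inconsistent RHS is P=J84.

J84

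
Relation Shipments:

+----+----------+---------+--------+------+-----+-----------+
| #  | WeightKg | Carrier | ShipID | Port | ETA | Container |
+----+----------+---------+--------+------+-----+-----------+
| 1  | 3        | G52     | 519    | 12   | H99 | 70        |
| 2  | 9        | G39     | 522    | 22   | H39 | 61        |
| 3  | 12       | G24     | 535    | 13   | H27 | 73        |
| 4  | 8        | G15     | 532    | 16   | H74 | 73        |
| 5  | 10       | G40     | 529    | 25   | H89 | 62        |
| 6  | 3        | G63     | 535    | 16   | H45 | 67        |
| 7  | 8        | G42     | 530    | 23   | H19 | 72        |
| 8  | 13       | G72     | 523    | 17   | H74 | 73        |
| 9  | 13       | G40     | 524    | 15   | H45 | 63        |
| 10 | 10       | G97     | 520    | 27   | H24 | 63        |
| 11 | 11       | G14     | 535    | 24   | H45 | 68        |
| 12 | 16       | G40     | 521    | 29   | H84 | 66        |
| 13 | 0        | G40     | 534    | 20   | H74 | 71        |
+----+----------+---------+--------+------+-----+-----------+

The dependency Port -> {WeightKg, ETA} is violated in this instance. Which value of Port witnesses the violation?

Port=12: row 1 → {WeightKg,ETA} = (3, H99) ✓
Port=22: row 2 → {WeightKg,ETA} = (9, H39) ✓
Port=13: row 3 → {WeightKg,ETA} = (12, H27) ✓
Port=16: rows 4, 6 → {WeightKg,ETA} takes values {(8, H74), (3, H45)} — violation
Port=25: row 5 → {WeightKg,ETA} = (10, H89) ✓
Port=23: row 7 → {WeightKg,ETA} = (8, H19) ✓
Port=17: row 8 → {WeightKg,ETA} = (13, H74) ✓
Port=15: row 9 → {WeightKg,ETA} = (13, H45) ✓
Port=27: row 10 → {WeightKg,ETA} = (10, H24) ✓
Port=24: row 11 → {WeightKg,ETA} = (11, H45) ✓
Port=29: row 12 → {WeightKg,ETA} = (16, H84) ✓
Port=20: row 13 → {WeightKg,ETA} = (0, H74) ✓
The only Port value with inconsistent RHS is Port=16.

16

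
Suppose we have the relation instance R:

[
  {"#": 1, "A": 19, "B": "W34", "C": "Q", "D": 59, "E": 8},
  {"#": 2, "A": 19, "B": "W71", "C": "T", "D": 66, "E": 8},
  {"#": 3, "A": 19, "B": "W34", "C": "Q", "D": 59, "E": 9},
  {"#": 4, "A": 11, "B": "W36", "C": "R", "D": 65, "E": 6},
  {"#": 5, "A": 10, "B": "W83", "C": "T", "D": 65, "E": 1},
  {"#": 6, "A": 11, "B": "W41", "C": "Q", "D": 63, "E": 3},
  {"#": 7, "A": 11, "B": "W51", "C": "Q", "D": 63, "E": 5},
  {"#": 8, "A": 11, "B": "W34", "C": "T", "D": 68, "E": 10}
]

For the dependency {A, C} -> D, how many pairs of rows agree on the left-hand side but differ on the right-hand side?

0

(A=19, C=Q): all 2 rows agree on D — 0 pairs.
(A=11, C=Q): all 2 rows agree on D — 0 pairs.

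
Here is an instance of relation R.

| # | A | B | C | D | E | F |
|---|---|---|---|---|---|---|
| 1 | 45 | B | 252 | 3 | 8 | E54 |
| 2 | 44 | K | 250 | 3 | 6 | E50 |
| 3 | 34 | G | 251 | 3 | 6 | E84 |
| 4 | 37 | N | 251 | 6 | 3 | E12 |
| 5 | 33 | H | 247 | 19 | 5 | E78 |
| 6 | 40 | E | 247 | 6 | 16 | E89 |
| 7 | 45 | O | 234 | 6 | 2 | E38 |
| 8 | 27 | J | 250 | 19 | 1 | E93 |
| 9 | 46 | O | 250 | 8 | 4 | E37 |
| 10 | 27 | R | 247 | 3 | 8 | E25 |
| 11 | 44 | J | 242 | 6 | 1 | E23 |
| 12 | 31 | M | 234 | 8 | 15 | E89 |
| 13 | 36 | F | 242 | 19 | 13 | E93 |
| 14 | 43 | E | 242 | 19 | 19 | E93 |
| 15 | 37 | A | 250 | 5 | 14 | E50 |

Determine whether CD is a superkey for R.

No

Rows 13 and 14 have the same CD value (C=242, D=19) but are distinct tuples, so CD does not determine every attribute — not a superkey.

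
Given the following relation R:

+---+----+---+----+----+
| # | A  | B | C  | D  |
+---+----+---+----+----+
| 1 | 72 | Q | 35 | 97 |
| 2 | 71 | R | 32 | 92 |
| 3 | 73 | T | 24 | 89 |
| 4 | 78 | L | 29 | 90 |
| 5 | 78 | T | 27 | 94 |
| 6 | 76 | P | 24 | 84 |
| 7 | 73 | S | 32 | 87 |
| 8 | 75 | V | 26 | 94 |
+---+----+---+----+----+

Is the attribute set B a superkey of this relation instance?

Rows 3 and 5 have the same B value B=T but are distinct tuples, so B does not determine every attribute — not a superkey.

No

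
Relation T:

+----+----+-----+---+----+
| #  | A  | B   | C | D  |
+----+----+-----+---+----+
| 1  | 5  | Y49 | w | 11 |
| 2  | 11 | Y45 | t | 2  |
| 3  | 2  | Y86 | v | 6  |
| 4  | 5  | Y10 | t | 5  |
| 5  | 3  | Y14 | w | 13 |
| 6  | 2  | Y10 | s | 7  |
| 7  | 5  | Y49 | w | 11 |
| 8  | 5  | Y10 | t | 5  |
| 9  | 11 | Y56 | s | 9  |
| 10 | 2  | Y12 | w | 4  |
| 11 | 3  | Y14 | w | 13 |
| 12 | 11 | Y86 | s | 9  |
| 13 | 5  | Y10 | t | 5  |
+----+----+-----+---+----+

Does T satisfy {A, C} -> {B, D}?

No

(A=5, C=w): rows 1, 7 → {B,D} = (Y49, 11), (Y49, 11) ✓
(A=11, C=t): row 2 → {B,D} = (Y45, 2) ✓
(A=2, C=v): row 3 → {B,D} = (Y86, 6) ✓
(A=5, C=t): rows 4, 8, 13 → {B,D} = (Y10, 5), (Y10, 5), (Y10, 5) ✓
(A=3, C=w): rows 5, 11 → {B,D} = (Y14, 13), (Y14, 13) ✓
(A=2, C=s): row 6 → {B,D} = (Y10, 7) ✓
(A=11, C=s): rows 9, 12 → {B,D} takes values {(Y56, 9), (Y86, 9)} — violation
(A=2, C=w): row 10 → {B,D} = (Y12, 4) ✓
Two rows agree on {A, C} but differ on {B, D}, so {A, C} -> {B, D} does not hold.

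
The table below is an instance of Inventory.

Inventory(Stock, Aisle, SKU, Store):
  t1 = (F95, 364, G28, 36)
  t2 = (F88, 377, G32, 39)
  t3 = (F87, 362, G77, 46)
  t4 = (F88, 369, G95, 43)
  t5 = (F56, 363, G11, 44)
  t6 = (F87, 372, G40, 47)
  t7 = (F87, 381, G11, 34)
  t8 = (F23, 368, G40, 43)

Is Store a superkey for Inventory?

No

Rows 4 and 8 have the same Store value Store=43 but are distinct tuples, so Store does not determine every attribute — not a superkey.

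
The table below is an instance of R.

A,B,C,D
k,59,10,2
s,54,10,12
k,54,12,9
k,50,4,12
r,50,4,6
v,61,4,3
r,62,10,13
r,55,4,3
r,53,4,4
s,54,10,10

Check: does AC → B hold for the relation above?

(A=k, C=10): 1 row → B = 59 ✓
(A=s, C=10): 2 rows → B = 54, 54 ✓
(A=k, C=12): 1 row → B = 54 ✓
(A=k, C=4): 1 row → B = 50 ✓
(A=r, C=4): 3 rows → B takes values {50, 55, 53} — violation
(A=v, C=4): 1 row → B = 61 ✓
(A=r, C=10): 1 row → B = 62 ✓
Two rows agree on AC but differ on B, so AC → B does not hold.

No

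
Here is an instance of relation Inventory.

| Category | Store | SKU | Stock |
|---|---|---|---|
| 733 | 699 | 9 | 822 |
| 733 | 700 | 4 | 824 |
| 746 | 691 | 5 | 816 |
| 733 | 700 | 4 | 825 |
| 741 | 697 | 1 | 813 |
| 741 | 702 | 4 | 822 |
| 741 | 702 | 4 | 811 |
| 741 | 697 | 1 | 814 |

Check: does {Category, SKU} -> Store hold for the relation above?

Yes

(Category=733, SKU=9): 1 row → Store = 699 ✓
(Category=733, SKU=4): 2 rows → Store = 700, 700 ✓
(Category=746, SKU=5): 1 row → Store = 691 ✓
(Category=741, SKU=1): 2 rows → Store = 697, 697 ✓
(Category=741, SKU=4): 2 rows → Store = 702, 702 ✓
Every {Category, SKU} value is associated with a single Store value, so {Category, SKU} -> Store holds.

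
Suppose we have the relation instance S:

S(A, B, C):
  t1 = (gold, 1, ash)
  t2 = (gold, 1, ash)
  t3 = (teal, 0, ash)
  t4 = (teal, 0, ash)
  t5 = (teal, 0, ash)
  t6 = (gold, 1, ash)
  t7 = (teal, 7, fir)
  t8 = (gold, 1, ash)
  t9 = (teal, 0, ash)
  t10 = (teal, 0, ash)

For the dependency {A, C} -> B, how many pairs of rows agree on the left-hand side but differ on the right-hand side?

(A=gold, C=ash): all 4 rows agree on B — 0 pairs.
(A=teal, C=ash): all 5 rows agree on B — 0 pairs.

0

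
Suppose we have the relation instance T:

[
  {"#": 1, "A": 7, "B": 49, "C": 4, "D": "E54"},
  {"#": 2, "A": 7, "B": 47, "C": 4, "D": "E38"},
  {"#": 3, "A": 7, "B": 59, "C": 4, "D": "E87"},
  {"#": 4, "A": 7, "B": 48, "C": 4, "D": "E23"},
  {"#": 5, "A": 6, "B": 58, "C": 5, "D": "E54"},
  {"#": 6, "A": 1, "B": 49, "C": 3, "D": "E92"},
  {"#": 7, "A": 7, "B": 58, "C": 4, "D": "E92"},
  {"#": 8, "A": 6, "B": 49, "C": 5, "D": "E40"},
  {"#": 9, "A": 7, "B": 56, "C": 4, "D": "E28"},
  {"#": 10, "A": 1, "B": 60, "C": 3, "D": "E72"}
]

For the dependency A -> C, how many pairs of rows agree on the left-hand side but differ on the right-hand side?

A=7: all 6 rows agree on C — 0 pairs.
A=6: all 2 rows agree on C — 0 pairs.
A=1: all 2 rows agree on C — 0 pairs.

0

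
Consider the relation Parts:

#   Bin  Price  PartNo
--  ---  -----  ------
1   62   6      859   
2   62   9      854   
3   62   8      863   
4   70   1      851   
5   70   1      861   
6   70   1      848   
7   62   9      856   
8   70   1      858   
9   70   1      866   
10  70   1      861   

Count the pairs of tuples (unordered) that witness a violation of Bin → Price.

5

Bin=62: violating pairs (1,2), (1,3), (1,7), (2,3), (3,7) — 5 pairs.
Bin=70: all 6 rows agree on Price — 0 pairs.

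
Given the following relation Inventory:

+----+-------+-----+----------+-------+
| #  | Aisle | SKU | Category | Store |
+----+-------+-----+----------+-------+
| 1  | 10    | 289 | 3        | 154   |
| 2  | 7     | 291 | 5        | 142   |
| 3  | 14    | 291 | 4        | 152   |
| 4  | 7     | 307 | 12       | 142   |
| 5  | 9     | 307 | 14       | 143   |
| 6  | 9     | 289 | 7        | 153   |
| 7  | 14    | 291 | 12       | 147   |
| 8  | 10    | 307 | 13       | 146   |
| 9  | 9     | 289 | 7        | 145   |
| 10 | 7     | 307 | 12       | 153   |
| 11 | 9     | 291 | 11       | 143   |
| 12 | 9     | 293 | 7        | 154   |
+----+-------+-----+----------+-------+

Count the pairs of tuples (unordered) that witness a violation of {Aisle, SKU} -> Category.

(Aisle=14, SKU=291): violating pairs (3,7) — 1 pair.
(Aisle=7, SKU=307): all 2 rows agree on Category — 0 pairs.
(Aisle=9, SKU=289): all 2 rows agree on Category — 0 pairs.

1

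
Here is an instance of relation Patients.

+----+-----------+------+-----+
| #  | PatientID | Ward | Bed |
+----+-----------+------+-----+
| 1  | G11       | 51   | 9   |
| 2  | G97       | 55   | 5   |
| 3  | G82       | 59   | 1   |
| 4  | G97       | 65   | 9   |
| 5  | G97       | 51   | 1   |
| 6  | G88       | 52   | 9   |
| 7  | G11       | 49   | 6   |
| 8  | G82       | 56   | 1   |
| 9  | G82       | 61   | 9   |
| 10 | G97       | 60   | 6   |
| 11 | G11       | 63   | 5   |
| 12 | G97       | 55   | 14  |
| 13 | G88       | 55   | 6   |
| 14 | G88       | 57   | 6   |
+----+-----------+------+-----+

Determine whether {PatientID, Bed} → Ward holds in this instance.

No

(PatientID=G11, Bed=9): row 1 → Ward = 51 ✓
(PatientID=G97, Bed=5): row 2 → Ward = 55 ✓
(PatientID=G82, Bed=1): rows 3, 8 → Ward takes values {59, 56} — violation
(PatientID=G97, Bed=9): row 4 → Ward = 65 ✓
(PatientID=G97, Bed=1): row 5 → Ward = 51 ✓
(PatientID=G88, Bed=9): row 6 → Ward = 52 ✓
(PatientID=G11, Bed=6): row 7 → Ward = 49 ✓
(PatientID=G82, Bed=9): row 9 → Ward = 61 ✓
(PatientID=G97, Bed=6): row 10 → Ward = 60 ✓
(PatientID=G11, Bed=5): row 11 → Ward = 63 ✓
(PatientID=G97, Bed=14): row 12 → Ward = 55 ✓
(PatientID=G88, Bed=6): rows 13, 14 → Ward takes values {55, 57} — violation
Two rows agree on {PatientID, Bed} but differ on Ward, so {PatientID, Bed} → Ward does not hold.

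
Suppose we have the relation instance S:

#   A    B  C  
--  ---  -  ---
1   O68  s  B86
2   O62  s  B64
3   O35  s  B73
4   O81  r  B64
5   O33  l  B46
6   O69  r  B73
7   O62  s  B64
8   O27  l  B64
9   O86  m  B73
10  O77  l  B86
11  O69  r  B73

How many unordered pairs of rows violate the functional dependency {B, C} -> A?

0

(B=s, C=B64): all 2 rows agree on A — 0 pairs.
(B=r, C=B73): all 2 rows agree on A — 0 pairs.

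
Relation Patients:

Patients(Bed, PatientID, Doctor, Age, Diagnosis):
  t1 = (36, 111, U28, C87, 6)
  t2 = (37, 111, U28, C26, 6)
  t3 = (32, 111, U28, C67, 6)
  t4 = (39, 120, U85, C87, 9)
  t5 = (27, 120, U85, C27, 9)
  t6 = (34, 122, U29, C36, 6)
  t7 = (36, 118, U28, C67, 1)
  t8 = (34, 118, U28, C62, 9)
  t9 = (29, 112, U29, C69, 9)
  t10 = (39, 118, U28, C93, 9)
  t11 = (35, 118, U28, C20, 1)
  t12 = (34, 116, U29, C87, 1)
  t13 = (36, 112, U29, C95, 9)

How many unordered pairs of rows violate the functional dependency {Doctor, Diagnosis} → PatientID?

(Doctor=U28, Diagnosis=6): all 3 rows agree on PatientID — 0 pairs.
(Doctor=U85, Diagnosis=9): all 2 rows agree on PatientID — 0 pairs.
(Doctor=U28, Diagnosis=1): all 2 rows agree on PatientID — 0 pairs.
(Doctor=U28, Diagnosis=9): all 2 rows agree on PatientID — 0 pairs.
(Doctor=U29, Diagnosis=9): all 2 rows agree on PatientID — 0 pairs.

0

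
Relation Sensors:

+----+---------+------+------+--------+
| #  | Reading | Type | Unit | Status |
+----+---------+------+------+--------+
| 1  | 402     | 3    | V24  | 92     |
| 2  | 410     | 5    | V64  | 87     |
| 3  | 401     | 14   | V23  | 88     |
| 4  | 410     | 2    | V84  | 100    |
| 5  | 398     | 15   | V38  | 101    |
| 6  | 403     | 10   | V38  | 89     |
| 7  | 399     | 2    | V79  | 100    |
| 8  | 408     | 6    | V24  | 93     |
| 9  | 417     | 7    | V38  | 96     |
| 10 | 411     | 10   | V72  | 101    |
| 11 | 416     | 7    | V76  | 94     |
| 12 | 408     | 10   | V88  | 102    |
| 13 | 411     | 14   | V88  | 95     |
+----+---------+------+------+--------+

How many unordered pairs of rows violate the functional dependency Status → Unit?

2

Status=100: violating pairs (4,7) — 1 pair.
Status=101: violating pairs (5,10) — 1 pair.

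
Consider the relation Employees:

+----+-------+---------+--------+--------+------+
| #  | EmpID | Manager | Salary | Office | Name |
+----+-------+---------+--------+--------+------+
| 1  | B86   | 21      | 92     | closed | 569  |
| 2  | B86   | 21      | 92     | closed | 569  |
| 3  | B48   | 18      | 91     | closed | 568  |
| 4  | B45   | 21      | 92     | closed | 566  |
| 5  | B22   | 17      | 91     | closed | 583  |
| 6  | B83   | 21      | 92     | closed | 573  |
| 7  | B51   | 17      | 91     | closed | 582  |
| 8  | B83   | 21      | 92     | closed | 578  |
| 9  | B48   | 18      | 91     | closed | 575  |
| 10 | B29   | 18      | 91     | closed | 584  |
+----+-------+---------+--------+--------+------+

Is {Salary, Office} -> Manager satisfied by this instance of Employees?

(Salary=92, Office=closed): rows 1, 2, 4, 6, 8 → Manager = 21, 21, 21, 21, 21 ✓
(Salary=91, Office=closed): rows 3, 5, 7, 9, 10 → Manager takes values {18, 17} — violation
Two rows agree on {Salary, Office} but differ on Manager, so {Salary, Office} -> Manager does not hold.

No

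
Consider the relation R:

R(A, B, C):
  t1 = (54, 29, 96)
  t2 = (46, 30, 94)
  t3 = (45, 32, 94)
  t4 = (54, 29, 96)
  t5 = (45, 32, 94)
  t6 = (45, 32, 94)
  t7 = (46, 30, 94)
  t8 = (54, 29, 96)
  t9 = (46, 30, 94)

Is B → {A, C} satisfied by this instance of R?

B=29: rows 1, 4, 8 → {A,C} = (54, 96), (54, 96), (54, 96) ✓
B=30: rows 2, 7, 9 → {A,C} = (46, 94), (46, 94), (46, 94) ✓
B=32: rows 3, 5, 6 → {A,C} = (45, 94), (45, 94), (45, 94) ✓
Every B value is associated with a single {A, C} value, so B → {A, C} holds.

Yes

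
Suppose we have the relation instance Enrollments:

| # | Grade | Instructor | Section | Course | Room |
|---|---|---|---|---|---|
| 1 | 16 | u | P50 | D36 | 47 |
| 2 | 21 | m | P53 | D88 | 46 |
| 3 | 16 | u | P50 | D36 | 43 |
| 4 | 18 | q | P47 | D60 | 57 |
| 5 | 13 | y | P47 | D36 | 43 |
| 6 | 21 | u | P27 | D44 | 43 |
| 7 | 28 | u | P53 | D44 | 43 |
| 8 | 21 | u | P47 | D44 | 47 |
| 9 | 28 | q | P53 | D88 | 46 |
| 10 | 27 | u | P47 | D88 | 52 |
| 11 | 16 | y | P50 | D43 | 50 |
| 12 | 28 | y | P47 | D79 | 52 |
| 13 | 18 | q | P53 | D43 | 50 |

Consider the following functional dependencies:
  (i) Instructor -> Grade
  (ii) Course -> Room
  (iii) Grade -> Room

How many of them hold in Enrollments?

(i) Instructor -> Grade: Instructor=u: rows 1, 3, 6, 7, 8, 10 → Grade takes values {16, 21, 28, 27} — violation; Instructor=q: rows 4, 9, 13 → Grade takes values {18, 28} — violation; Instructor=y: rows 5, 11, 12 → Grade takes values {13, 16, 28} — violation — fails.
(ii) Course -> Room: Course=D36: rows 1, 3, 5 → Room takes values {47, 43} — violation; Course=D88: rows 2, 9, 10 → Room takes values {46, 52} — violation; Course=D44: rows 6, 7, 8 → Room takes values {43, 47} — violation — fails.
(iii) Grade -> Room: Grade=16: rows 1, 3, 11 → Room takes values {47, 43, 50} — violation; Grade=21: rows 2, 6, 8 → Room takes values {46, 43, 47} — violation; Grade=18: rows 4, 13 → Room takes values {57, 50} — violation; Grade=28: rows 7, 9, 12 → Room takes values {43, 46, 52} — violation — fails.
None of the 3 dependencies hold.

0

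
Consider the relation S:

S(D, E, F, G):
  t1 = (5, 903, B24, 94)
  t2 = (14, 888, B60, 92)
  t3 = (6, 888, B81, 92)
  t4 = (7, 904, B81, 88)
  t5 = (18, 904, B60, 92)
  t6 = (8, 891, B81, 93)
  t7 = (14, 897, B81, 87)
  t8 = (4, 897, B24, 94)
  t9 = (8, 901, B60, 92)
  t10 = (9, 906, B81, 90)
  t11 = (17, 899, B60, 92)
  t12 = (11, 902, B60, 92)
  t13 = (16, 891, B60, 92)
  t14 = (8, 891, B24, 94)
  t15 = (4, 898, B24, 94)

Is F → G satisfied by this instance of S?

F=B24: rows 1, 8, 14, 15 → G = 94, 94, 94, 94 ✓
F=B60: rows 2, 5, 9, 11, 12, 13 → G = 92, 92, 92, 92, 92, 92 ✓
F=B81: rows 3, 4, 6, 7, 10 → G takes values {92, 88, 93, 87, 90} — violation
Two rows agree on F but differ on G, so F → G does not hold.

No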